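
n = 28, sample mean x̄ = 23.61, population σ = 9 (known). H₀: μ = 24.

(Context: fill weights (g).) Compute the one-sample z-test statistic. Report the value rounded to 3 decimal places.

test statistic = -0.229

SE = σ/√n = 9/√28 = 1.7008
z = (x̄−μ₀)/SE = (23.61−24)/1.7008 = -0.2293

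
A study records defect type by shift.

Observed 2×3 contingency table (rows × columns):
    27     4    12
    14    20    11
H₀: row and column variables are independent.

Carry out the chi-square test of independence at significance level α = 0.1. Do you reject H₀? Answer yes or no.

reject H₀: yes

Row totals [43, 45], col totals [41, 24, 23], n=88
χ² = (27−20.03)²/20.03 + (4−11.73)²/11.73 + (12−11.24)²/11.24 + (14−20.97)²/20.97 + (20−12.27)²/12.27 + (11−11.76)²/11.76 = 14.7943
df = 2
p-value (upper-tail) = 0.00061
At α=0.1: p < α → reject H₀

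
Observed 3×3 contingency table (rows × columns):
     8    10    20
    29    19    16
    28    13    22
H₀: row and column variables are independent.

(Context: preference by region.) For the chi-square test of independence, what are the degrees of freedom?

df = (r−1)(c−1) = (3−1)·(3−1) = 4

degrees of freedom = 4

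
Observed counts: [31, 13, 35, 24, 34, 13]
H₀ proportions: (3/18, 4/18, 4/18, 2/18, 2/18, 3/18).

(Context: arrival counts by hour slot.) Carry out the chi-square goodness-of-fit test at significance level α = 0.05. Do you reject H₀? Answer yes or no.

n = 150; E_i = n·p_i = [25.00, 33.33, 33.33, 16.67, 16.67, 25.00]
χ² = (31−25.00)²/25.00 + (13−33.33)²/33.33 + (35−33.33)²/33.33 + (24−16.67)²/16.67 + (34−16.67)²/16.67 + (13−25.00)²/25.00 = 40.9400
df = 5
p-value (upper-tail) = 0.00000
At α=0.05: p < α → reject H₀

reject H₀: yes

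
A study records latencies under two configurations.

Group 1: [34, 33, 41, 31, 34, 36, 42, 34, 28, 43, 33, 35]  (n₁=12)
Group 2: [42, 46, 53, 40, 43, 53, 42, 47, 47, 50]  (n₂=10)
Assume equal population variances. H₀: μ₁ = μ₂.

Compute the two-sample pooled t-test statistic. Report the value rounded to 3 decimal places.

x̄₁=35.333, s₁=4.519, n₁=12
x̄₂=46.300, s₂=4.620, n₂=10
s_p² = [11·4.519² + 9·4.620²]/20 = 20.8383
SE = √(s_p²·(1/12+1/10)) = 1.9546
t = (35.333−46.300)/1.9546 = -5.6108
df = 20

test statistic = -5.611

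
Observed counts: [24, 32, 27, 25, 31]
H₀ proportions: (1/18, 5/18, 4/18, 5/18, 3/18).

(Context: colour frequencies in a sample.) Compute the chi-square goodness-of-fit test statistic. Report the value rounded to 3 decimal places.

n = 139; E_i = n·p_i = [7.72, 38.61, 30.89, 38.61, 23.17]
χ² = (24−7.72)²/7.72 + (32−38.61)²/38.61 + (27−30.89)²/30.89 + (25−38.61)²/38.61 + (31−23.17)²/23.17 = 43.3806
df = 4

test statistic = 43.381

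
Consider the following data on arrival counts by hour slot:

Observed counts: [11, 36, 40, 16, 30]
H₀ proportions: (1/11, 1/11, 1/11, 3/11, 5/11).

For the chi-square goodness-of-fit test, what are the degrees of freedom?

df = k − 1 = 5 − 1 = 4

degrees of freedom = 4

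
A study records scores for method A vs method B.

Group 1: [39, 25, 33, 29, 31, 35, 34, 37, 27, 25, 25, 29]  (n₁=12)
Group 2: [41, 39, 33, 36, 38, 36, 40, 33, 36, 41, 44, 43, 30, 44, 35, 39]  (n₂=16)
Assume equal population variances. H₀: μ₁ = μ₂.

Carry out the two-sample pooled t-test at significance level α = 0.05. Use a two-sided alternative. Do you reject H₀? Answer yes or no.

reject H₀: yes

x̄₁=30.750, s₁=4.864, n₁=12
x̄₂=38.000, s₂=4.131, n₂=16
s_p² = [11·4.864² + 15·4.131²]/26 = 19.8558
SE = √(s_p²·(1/12+1/16)) = 1.7017
t = (30.750−38.000)/1.7017 = -4.2606
df = 26
p-value (two-sided) = 0.00024
At α=0.05: p < α → reject H₀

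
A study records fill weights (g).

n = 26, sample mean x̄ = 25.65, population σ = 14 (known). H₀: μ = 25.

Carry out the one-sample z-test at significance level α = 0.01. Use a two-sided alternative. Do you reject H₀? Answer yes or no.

SE = σ/√n = 14/√26 = 2.7456
z = (x̄−μ₀)/SE = (25.65−25)/2.7456 = 0.2367
p-value (two-sided) = 0.81286
At α=0.01: p ≥ α → fail to reject H₀

reject H₀: no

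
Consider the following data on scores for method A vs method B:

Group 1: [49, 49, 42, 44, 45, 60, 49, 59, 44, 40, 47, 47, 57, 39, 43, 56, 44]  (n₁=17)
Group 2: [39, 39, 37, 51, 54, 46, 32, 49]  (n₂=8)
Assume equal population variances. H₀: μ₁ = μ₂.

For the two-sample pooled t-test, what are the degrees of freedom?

df = n₁ + n₂ − 2 = 17 + 8 − 2 = 23

degrees of freedom = 23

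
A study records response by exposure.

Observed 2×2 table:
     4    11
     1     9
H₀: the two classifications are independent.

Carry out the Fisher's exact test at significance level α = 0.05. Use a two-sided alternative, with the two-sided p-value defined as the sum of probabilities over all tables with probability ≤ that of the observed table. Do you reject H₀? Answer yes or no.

Margins: r₁=15, r₂=10, c₁=5, c₂=20, n=25
p_obs = C(15,4)·C(10,1)/C(25,5); sum pmf over tables with pmf ≤ p_obs
p-value (two-sided) = 0.61462
At α=0.05: p ≥ α → fail to reject H₀

reject H₀: no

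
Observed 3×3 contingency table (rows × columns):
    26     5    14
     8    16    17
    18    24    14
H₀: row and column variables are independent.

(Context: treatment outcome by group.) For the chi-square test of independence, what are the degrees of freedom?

df = (r−1)(c−1) = (3−1)·(3−1) = 4

degrees of freedom = 4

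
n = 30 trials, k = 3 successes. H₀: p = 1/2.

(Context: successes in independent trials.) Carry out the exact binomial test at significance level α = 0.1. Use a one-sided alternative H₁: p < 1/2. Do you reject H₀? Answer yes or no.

Exact binomial: n=30, k=3, p₀=1/2=0.5000
P(X≤3) from Σ C(n,i)·p₀^i·(1−p₀)^(n−i)
p-value (one-sided, H₁ less) = 0.00000
At α=0.1: p < α → reject H₀

reject H₀: yes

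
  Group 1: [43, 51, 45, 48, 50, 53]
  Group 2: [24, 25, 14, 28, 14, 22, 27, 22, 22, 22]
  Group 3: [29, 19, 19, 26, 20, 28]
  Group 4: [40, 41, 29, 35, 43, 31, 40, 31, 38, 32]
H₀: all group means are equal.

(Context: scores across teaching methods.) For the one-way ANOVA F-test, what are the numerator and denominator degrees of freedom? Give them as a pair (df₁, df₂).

degrees of freedom = [3, 28]

k = 4 groups, N = 32 total
df = (k−1, N−k) = (4−1, 32−4) = (3, 28)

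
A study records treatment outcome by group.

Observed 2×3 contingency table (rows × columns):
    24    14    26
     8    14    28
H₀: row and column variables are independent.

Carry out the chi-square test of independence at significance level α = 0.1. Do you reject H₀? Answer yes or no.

reject H₀: yes

Row totals [64, 50], col totals [32, 28, 54], n=114
χ² = (24−17.96)²/17.96 + (14−15.72)²/15.72 + (26−30.32)²/30.32 + (8−14.04)²/14.04 + (14−12.28)²/12.28 + (28−23.68)²/23.68 = 6.4521
df = 2
p-value (upper-tail) = 0.03971
At α=0.1: p < α → reject H₀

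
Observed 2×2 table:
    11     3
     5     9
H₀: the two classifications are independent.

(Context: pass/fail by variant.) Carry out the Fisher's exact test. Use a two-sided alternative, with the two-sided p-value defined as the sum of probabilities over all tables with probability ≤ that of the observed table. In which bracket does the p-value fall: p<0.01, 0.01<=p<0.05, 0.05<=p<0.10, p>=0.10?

Margins: r₁=14, r₂=14, c₁=16, c₂=12, n=28
p_obs = C(14,11)·C(14,5)/C(28,16); sum pmf over tables with pmf ≤ p_obs
p-value (two-sided) = 0.05424
→ bracket: 0.05<=p<0.10

p-value bracket: 0.05<=p<0.10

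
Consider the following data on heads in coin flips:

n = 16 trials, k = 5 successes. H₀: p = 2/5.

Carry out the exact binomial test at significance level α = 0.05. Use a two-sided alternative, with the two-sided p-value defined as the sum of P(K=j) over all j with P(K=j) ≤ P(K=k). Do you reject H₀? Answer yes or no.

Exact binomial: n=16, k=5, p₀=2/5=0.4000
P(X=j) = C(n,j)·p₀^j·(1−p₀)^(n−j); p = Σ P(X=j) over j with P(X=j) ≤ P(X=5)
p-value (two-sided) = 0.61278
At α=0.05: p ≥ α → fail to reject H₀

reject H₀: no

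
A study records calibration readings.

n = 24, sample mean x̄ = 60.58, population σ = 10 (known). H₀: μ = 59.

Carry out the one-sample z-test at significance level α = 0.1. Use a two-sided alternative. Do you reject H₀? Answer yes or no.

SE = σ/√n = 10/√24 = 2.0412
z = (x̄−μ₀)/SE = (60.58−59)/2.0412 = 0.7740
p-value (two-sided) = 0.43891
At α=0.1: p ≥ α → fail to reject H₀

reject H₀: no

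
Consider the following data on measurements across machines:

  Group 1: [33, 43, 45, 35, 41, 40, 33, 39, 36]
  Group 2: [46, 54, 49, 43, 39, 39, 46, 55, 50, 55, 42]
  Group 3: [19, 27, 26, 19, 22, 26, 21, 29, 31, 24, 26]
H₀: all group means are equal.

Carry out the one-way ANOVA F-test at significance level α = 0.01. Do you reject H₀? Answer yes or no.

reject H₀: yes

Group means [38.33, 47.09, 24.55], grand mean 36.548
SSB = Σnᵢ(x̄ᵢ−x̄)² = 2836.041; SSW = ΣΣ(x−x̄ᵢ)² = 665.636
MSB = 2836.041/2 = 1418.0205; MSW = 665.636/28 = 23.7727
F = MSB/MSW = 59.6490
df = (2, 28)
p-value (upper-tail) = 0.00000
At α=0.01: p < α → reject H₀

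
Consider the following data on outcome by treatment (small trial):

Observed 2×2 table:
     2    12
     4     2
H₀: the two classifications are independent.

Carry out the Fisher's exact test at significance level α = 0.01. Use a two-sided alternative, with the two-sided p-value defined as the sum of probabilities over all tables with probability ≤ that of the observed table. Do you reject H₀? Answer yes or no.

Margins: r₁=14, r₂=6, c₁=6, c₂=14, n=20
p_obs = C(14,2)·C(6,4)/C(20,6); sum pmf over tables with pmf ≤ p_obs
p-value (two-sided) = 0.03741
At α=0.01: p ≥ α → fail to reject H₀

reject H₀: no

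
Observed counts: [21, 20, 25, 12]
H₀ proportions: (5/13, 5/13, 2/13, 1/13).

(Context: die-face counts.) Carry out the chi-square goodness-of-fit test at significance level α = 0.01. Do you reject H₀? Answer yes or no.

reject H₀: yes

n = 78; E_i = n·p_i = [30.00, 30.00, 12.00, 6.00]
χ² = (21−30.00)²/30.00 + (20−30.00)²/30.00 + (25−12.00)²/12.00 + (12−6.00)²/6.00 = 26.1167
df = 3
p-value (upper-tail) = 0.00001
At α=0.01: p < α → reject H₀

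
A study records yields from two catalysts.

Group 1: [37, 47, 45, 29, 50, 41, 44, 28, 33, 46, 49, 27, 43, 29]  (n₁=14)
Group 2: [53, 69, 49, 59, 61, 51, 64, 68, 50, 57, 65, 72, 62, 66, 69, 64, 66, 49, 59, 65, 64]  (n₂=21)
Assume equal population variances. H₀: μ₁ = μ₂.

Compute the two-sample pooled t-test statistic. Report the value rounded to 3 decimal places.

x̄₁=39.143, s₁=8.411, n₁=14
x̄₂=61.048, s₂=7.089, n₂=21
s_p² = [13·8.411² + 20·7.089²]/33 = 58.3232
SE = √(s_p²·(1/14+1/21)) = 2.6350
t = (39.143−61.048)/2.6350 = -8.3130
df = 33

test statistic = -8.313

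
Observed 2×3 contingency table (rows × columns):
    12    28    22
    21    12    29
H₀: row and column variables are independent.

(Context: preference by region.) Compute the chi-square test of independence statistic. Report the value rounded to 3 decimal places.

Row totals [62, 62], col totals [33, 40, 51], n=124
χ² = (12−16.50)²/16.50 + (28−20.00)²/20.00 + (22−25.50)²/25.50 + (21−16.50)²/16.50 + (12−20.00)²/20.00 + (29−25.50)²/25.50 = 9.8153
df = 2

test statistic = 9.815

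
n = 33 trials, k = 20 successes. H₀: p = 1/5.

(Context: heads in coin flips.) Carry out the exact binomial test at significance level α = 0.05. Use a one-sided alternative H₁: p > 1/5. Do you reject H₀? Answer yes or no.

reject H₀: yes

Exact binomial: n=33, k=20, p₀=1/5=0.2000
P(X≥20) from Σ C(n,i)·p₀^i·(1−p₀)^(n−i)
p-value (one-sided, H₁ greater) = 0.00000
At α=0.05: p < α → reject H₀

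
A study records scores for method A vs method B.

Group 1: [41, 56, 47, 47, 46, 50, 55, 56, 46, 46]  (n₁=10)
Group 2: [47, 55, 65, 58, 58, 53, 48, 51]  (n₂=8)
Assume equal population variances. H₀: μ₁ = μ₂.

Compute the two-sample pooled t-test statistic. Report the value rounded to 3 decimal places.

x̄₁=49.000, s₁=5.099, n₁=10
x̄₂=54.375, s₂=5.951, n₂=8
s_p² = [9·5.099² + 7·5.951²]/16 = 30.1172
SE = √(s_p²·(1/10+1/8)) = 2.6031
t = (49.000−54.375)/2.6031 = -2.0648
df = 16

test statistic = -2.065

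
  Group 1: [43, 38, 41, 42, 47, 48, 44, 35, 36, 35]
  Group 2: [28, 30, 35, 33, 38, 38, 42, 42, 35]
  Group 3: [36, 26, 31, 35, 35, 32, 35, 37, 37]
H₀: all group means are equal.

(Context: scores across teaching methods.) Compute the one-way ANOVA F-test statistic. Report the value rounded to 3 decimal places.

test statistic = 6.582

Group means [40.90, 35.67, 33.78], grand mean 36.929
SSB = Σnᵢ(x̄ᵢ−x̄)² = 261.402; SSW = ΣΣ(x−x̄ᵢ)² = 496.456
MSB = 261.402/2 = 130.7008; MSW = 496.456/25 = 19.8582
F = MSB/MSW = 6.5817
df = (2, 25)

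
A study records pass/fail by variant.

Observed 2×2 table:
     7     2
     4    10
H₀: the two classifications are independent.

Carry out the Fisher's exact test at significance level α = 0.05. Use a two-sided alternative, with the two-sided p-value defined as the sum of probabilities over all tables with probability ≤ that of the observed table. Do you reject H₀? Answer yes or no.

reject H₀: yes

Margins: r₁=9, r₂=14, c₁=11, c₂=12, n=23
p_obs = C(9,7)·C(14,4)/C(23,11); sum pmf over tables with pmf ≤ p_obs
p-value (two-sided) = 0.03607
At α=0.05: p < α → reject H₀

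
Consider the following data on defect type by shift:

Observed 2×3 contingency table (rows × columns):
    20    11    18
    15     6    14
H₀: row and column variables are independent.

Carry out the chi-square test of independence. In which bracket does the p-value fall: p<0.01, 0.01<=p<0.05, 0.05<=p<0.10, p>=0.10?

Row totals [49, 35], col totals [35, 17, 32], n=84
χ² = (20−20.42)²/20.42 + (11−9.92)²/9.92 + (18−18.67)²/18.67 + (15−14.58)²/14.58 + (6−7.08)²/7.08 + (14−13.33)²/13.33 = 0.3616
df = 2
p-value (upper-tail) = 0.83461
→ bracket: p>=0.10

p-value bracket: p>=0.10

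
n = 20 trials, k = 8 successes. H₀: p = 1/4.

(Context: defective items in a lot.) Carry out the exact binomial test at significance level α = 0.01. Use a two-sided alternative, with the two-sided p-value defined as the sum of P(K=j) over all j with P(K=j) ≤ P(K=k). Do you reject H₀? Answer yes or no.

Exact binomial: n=20, k=8, p₀=1/4=0.2500
P(X=j) = C(n,j)·p₀^j·(1−p₀)^(n−j); p = Σ P(X=j) over j with P(X=j) ≤ P(X=8)
p-value (two-sided) = 0.12612
At α=0.01: p ≥ α → fail to reject H₀

reject H₀: no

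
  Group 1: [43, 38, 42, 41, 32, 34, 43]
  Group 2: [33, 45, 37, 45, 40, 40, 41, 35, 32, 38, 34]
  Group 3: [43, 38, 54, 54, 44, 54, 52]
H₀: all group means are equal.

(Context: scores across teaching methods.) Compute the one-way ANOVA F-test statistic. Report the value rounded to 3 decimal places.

Group means [39.00, 38.18, 48.43], grand mean 41.280
SSB = Σnᵢ(x̄ᵢ−x̄)² = 499.689; SSW = ΣΣ(x−x̄ᵢ)² = 585.351
MSB = 499.689/2 = 249.8447; MSW = 585.351/22 = 26.6068
F = MSB/MSW = 9.3902
df = (2, 22)

test statistic = 9.390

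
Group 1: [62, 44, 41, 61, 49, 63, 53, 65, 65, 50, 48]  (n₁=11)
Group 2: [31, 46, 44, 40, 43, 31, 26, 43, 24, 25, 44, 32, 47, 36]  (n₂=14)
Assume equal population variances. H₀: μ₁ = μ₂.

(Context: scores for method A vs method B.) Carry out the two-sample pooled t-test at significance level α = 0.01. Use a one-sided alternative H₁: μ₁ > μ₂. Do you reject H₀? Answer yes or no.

reject H₀: yes

x̄₁=54.636, s₁=8.824, n₁=11
x̄₂=36.571, s₂=8.271, n₂=14
s_p² = [10·8.824² + 13·8.271²]/23 = 72.5206
SE = √(s_p²·(1/11+1/14)) = 3.4312
t = (54.636−36.571)/3.4312 = 5.2650
df = 23
p-value (one-sided, H₁ greater) = 0.00001
At α=0.01: p < α → reject H₀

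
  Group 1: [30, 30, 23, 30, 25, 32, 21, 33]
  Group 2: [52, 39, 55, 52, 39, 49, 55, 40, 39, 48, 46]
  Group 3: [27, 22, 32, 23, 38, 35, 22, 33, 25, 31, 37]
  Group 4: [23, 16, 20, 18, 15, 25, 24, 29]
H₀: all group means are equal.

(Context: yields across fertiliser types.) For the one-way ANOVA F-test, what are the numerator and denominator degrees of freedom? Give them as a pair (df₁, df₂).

k = 4 groups, N = 38 total
df = (k−1, N−k) = (4−1, 38−4) = (3, 34)

degrees of freedom = [3, 34]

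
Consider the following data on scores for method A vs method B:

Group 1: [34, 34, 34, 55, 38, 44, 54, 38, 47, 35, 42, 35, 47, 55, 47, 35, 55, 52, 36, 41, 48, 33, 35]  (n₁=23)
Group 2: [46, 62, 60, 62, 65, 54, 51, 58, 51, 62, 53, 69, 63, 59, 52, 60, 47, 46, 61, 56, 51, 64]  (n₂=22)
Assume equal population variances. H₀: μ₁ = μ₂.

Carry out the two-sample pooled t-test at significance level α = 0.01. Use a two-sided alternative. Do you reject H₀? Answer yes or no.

reject H₀: yes

x̄₁=42.348, s₁=7.981, n₁=23
x̄₂=56.909, s₂=6.575, n₂=22
s_p² = [22·7.981² + 21·6.575²]/43 = 53.6985
SE = √(s_p²·(1/23+1/22)) = 2.1853
t = (42.348−56.909)/2.1853 = -6.6633
df = 43
p-value (two-sided) = 0.00000
At α=0.01: p < α → reject H₀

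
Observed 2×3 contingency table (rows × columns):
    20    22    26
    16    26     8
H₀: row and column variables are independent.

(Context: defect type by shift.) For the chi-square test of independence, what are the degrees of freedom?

degrees of freedom = 2

df = (r−1)(c−1) = (2−1)·(3−1) = 2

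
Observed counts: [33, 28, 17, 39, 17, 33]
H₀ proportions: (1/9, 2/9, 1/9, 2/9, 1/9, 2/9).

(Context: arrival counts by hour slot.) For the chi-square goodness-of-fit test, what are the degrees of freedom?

degrees of freedom = 5

df = k − 1 = 6 − 1 = 5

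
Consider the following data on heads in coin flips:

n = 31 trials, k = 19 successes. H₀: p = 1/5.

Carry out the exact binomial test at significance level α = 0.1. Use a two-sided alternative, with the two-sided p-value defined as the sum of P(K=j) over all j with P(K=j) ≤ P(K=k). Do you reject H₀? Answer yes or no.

reject H₀: yes

Exact binomial: n=31, k=19, p₀=1/5=0.2000
P(X=j) = C(n,j)·p₀^j·(1−p₀)^(n−j); p = Σ P(X=j) over j with P(X=j) ≤ P(X=19)
p-value (two-sided) = 0.00000
At α=0.1: p < α → reject H₀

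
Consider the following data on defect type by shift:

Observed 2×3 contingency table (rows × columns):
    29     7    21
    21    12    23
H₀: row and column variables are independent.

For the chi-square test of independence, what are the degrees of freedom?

df = (r−1)(c−1) = (2−1)·(3−1) = 2

degrees of freedom = 2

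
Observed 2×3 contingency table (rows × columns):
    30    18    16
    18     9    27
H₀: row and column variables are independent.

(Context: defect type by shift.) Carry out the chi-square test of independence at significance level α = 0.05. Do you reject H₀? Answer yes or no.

Row totals [64, 54], col totals [48, 27, 43], n=118
χ² = (30−26.03)²/26.03 + (18−14.64)²/14.64 + (16−23.32)²/23.32 + (18−21.97)²/21.97 + (9−12.36)²/12.36 + (27−19.68)²/19.68 = 8.0241
df = 2
p-value (upper-tail) = 0.01810
At α=0.05: p < α → reject H₀

reject H₀: yes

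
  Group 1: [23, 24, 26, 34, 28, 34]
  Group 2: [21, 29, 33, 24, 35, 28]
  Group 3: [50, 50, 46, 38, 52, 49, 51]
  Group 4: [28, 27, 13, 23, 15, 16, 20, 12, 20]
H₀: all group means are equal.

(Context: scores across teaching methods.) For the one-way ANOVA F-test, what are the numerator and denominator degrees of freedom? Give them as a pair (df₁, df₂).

k = 4 groups, N = 28 total
df = (k−1, N−k) = (4−1, 28−4) = (3, 24)

degrees of freedom = [3, 24]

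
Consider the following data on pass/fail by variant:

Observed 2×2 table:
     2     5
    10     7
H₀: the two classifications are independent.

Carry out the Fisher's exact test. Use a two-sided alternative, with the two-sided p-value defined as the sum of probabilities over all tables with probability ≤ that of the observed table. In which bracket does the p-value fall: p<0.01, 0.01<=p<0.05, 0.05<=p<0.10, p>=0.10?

p-value bracket: p>=0.10

Margins: r₁=7, r₂=17, c₁=12, c₂=12, n=24
p_obs = C(7,2)·C(17,10)/C(24,12); sum pmf over tables with pmf ≤ p_obs
p-value (two-sided) = 0.37071
→ bracket: p>=0.10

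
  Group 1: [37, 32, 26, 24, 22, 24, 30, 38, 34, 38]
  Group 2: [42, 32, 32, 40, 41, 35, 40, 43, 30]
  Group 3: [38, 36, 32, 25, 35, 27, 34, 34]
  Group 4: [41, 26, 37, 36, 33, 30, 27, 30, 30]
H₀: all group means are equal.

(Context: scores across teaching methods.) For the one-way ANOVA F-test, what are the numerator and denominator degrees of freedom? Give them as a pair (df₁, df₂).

k = 4 groups, N = 36 total
df = (k−1, N−k) = (4−1, 36−4) = (3, 32)

degrees of freedom = [3, 32]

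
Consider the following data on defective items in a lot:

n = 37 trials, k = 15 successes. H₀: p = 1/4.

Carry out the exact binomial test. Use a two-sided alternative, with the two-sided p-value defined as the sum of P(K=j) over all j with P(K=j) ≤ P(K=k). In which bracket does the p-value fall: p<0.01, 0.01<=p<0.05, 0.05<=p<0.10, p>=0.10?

p-value bracket: 0.01<=p<0.05

Exact binomial: n=37, k=15, p₀=1/4=0.2500
P(X=j) = C(n,j)·p₀^j·(1−p₀)^(n−j); p = Σ P(X=j) over j with P(X=j) ≤ P(X=15)
p-value (two-sided) = 0.03616
→ bracket: 0.01<=p<0.05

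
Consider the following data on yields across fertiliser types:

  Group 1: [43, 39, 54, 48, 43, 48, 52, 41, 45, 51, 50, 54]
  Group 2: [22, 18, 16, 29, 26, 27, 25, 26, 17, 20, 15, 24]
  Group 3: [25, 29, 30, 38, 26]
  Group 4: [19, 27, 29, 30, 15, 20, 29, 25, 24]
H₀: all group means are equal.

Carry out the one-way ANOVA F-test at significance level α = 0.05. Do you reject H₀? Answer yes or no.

reject H₀: yes

Group means [47.33, 22.08, 29.60, 24.22], grand mean 31.553
SSB = Σnᵢ(x̄ᵢ−x̄)² = 4567.056; SSW = ΣΣ(x−x̄ᵢ)² = 856.339
MSB = 4567.056/3 = 1522.3519; MSW = 856.339/34 = 25.1864
F = MSB/MSW = 60.4433
df = (3, 34)
p-value (upper-tail) = 0.00000
At α=0.05: p < α → reject H₀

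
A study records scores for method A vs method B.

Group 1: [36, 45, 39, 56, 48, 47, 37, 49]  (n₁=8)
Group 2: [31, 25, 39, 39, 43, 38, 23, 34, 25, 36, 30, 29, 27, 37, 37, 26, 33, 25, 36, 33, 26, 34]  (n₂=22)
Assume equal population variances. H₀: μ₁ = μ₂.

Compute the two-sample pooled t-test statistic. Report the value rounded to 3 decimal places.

test statistic = 5.041

x̄₁=44.625, s₁=6.865, n₁=8
x̄₂=32.091, s₂=5.715, n₂=22
s_p² = [7·6.865² + 21·5.715²]/28 = 36.2748
SE = √(s_p²·(1/8+1/22)) = 2.4866
t = (44.625−32.091)/2.4866 = 5.0406
df = 28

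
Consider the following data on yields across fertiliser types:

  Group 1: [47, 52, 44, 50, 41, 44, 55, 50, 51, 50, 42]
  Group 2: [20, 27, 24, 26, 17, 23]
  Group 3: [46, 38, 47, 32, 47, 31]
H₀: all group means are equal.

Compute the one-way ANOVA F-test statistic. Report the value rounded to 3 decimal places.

Group means [47.82, 22.83, 40.17], grand mean 39.304
SSB = Σnᵢ(x̄ᵢ−x̄)² = 2429.567; SSW = ΣΣ(x−x̄ᵢ)² = 557.303
MSB = 2429.567/2 = 1214.7833; MSW = 557.303/20 = 27.8652
F = MSB/MSW = 43.5951
df = (2, 20)

test statistic = 43.595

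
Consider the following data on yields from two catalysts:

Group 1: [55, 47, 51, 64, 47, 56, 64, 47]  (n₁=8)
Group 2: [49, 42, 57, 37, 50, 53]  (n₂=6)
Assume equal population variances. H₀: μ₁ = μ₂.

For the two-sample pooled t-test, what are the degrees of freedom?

df = n₁ + n₂ − 2 = 8 + 6 − 2 = 12

degrees of freedom = 12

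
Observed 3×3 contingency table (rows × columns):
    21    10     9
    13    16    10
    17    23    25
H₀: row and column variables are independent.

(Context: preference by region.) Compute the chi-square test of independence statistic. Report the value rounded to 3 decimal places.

Row totals [40, 39, 65], col totals [51, 49, 44], n=144
χ² = (21−14.17)²/14.17 + (10−13.61)²/13.61 + (9−12.22)²/12.22 + (13−13.81)²/13.81 + (16−13.27)²/13.27 + (10−11.92)²/11.92 + (17−23.02)²/23.02 + (23−22.12)²/22.12 + (25−19.86)²/19.86 = 8.9604
df = 4

test statistic = 8.960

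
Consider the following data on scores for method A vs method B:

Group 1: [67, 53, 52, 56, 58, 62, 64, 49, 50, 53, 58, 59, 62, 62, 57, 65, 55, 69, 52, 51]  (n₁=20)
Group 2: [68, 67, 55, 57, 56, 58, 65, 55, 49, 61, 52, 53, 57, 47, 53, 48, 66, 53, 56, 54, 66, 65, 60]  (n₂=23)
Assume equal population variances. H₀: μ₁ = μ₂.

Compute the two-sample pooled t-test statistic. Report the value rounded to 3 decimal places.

test statistic = 0.142

x̄₁=57.700, s₁=5.913, n₁=20
x̄₂=57.435, s₂=6.287, n₂=23
s_p² = [19·5.913² + 22·6.287²]/41 = 37.4110
SE = √(s_p²·(1/20+1/23)) = 1.8701
t = (57.700−57.435)/1.8701 = 0.1418
df = 41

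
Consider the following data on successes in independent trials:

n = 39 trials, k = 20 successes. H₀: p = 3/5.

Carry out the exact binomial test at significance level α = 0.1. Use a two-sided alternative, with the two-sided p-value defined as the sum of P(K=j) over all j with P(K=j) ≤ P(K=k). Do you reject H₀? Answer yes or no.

reject H₀: no

Exact binomial: n=39, k=20, p₀=3/5=0.6000
P(X=j) = C(n,j)·p₀^j·(1−p₀)^(n−j); p = Σ P(X=j) over j with P(X=j) ≤ P(X=20)
p-value (two-sided) = 0.32670
At α=0.1: p ≥ α → fail to reject H₀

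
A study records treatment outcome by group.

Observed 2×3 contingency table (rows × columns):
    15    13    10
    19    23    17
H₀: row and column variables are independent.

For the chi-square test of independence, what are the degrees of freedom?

degrees of freedom = 2

df = (r−1)(c−1) = (2−1)·(3−1) = 2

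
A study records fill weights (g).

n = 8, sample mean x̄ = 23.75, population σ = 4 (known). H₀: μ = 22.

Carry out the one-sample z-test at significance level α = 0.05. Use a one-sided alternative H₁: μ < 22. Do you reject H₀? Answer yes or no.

reject H₀: no

SE = σ/√n = 4/√8 = 1.4142
z = (x̄−μ₀)/SE = (23.75−22)/1.4142 = 1.2374
p-value (one-sided, H₁ less) = 0.89204
At α=0.05: p ≥ α → fail to reject H₀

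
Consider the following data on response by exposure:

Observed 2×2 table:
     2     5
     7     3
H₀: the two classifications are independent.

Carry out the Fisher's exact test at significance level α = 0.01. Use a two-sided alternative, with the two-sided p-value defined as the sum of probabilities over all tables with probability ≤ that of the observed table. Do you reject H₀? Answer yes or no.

Margins: r₁=7, r₂=10, c₁=9, c₂=8, n=17
p_obs = C(7,2)·C(10,7)/C(17,9); sum pmf over tables with pmf ≤ p_obs
p-value (two-sided) = 0.15343
At α=0.01: p ≥ α → fail to reject H₀

reject H₀: no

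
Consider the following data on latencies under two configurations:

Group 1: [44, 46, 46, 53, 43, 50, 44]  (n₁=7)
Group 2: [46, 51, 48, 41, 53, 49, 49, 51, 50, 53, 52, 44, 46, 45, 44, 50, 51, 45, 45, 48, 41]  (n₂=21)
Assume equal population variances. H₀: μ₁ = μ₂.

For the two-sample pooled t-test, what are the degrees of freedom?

degrees of freedom = 26

df = n₁ + n₂ − 2 = 7 + 21 − 2 = 26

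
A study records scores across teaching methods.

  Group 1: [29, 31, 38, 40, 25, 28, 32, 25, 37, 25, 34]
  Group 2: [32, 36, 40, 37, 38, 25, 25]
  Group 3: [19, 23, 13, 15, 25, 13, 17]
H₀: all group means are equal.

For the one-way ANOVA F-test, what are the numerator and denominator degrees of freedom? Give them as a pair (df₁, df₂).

k = 3 groups, N = 25 total
df = (k−1, N−k) = (3−1, 25−3) = (2, 22)

degrees of freedom = [2, 22]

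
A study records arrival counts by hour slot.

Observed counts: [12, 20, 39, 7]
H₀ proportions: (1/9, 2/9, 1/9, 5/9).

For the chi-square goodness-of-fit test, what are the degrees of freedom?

degrees of freedom = 3

df = k − 1 = 4 − 1 = 3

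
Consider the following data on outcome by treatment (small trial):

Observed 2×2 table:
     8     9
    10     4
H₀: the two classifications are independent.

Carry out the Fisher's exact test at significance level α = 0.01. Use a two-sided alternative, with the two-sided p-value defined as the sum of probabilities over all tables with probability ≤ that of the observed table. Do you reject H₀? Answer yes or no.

Margins: r₁=17, r₂=14, c₁=18, c₂=13, n=31
p_obs = C(17,8)·C(14,10)/C(31,18); sum pmf over tables with pmf ≤ p_obs
p-value (two-sided) = 0.27494
At α=0.01: p ≥ α → fail to reject H₀

reject H₀: no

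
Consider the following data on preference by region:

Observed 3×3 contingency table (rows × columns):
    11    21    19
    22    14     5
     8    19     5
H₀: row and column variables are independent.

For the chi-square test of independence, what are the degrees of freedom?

df = (r−1)(c−1) = (3−1)·(3−1) = 4

degrees of freedom = 4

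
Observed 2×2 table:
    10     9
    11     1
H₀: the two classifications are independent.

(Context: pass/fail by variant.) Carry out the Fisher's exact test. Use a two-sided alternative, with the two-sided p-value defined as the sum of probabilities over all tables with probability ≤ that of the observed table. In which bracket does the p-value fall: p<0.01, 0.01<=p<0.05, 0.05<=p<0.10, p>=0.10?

p-value bracket: 0.01<=p<0.05

Margins: r₁=19, r₂=12, c₁=21, c₂=10, n=31
p_obs = C(19,10)·C(12,11)/C(31,21); sum pmf over tables with pmf ≤ p_obs
p-value (two-sided) = 0.04638
→ bracket: 0.01<=p<0.05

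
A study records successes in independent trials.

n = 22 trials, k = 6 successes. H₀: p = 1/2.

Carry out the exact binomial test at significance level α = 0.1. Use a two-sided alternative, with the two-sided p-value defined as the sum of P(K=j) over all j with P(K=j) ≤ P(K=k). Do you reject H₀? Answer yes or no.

reject H₀: yes

Exact binomial: n=22, k=6, p₀=1/2=0.5000
P(X=j) = C(n,j)·p₀^j·(1−p₀)^(n−j); p = Σ P(X=j) over j with P(X=j) ≤ P(X=6)
p-value (two-sided) = 0.05248
At α=0.1: p < α → reject H₀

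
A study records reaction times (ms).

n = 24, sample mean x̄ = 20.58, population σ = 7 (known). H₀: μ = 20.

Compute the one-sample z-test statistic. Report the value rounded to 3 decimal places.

test statistic = 0.406

SE = σ/√n = 7/√24 = 1.4289
z = (x̄−μ₀)/SE = (20.58−20)/1.4289 = 0.4059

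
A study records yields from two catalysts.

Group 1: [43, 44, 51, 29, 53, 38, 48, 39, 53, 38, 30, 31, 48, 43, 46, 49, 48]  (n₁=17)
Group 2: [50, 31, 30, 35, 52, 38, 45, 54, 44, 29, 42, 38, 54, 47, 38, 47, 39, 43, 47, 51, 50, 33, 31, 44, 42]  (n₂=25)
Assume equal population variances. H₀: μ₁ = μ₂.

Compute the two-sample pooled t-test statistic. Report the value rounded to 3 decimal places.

test statistic = 0.346

x̄₁=43.000, s₁=7.746, n₁=17
x̄₂=42.160, s₂=7.723, n₂=25
s_p² = [16·7.746² + 24·7.723²]/40 = 59.7840
SE = √(s_p²·(1/17+1/25)) = 2.4307
t = (43.000−42.160)/2.4307 = 0.3456
df = 40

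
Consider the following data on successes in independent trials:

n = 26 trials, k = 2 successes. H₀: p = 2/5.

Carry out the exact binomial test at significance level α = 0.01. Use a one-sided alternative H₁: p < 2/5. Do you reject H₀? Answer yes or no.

reject H₀: yes

Exact binomial: n=26, k=2, p₀=2/5=0.4000
P(X≤2) from Σ C(n,i)·p₀^i·(1−p₀)^(n−i)
p-value (one-sided, H₁ less) = 0.00028
At α=0.01: p < α → reject H₀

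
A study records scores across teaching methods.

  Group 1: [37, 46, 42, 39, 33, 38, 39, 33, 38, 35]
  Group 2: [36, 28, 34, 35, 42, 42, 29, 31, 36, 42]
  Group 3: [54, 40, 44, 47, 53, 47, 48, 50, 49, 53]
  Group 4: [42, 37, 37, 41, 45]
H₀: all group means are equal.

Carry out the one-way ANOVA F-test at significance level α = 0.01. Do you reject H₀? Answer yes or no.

Group means [38.00, 35.50, 48.50, 40.40], grand mean 40.629
SSB = Σnᵢ(x̄ᵢ−x̄)² = 951.971; SSW = ΣΣ(x−x̄ᵢ)² = 608.200
MSB = 951.971/3 = 317.3238; MSW = 608.200/31 = 19.6194
F = MSB/MSW = 16.1740
df = (3, 31)
p-value (upper-tail) = 0.00000
At α=0.01: p < α → reject H₀

reject H₀: yes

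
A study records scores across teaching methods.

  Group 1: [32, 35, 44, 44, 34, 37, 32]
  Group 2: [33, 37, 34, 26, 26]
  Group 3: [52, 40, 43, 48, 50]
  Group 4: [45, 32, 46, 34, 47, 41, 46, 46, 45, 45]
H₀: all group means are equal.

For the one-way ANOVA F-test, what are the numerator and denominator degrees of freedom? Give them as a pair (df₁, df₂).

k = 4 groups, N = 27 total
df = (k−1, N−k) = (4−1, 27−4) = (3, 23)

degrees of freedom = [3, 23]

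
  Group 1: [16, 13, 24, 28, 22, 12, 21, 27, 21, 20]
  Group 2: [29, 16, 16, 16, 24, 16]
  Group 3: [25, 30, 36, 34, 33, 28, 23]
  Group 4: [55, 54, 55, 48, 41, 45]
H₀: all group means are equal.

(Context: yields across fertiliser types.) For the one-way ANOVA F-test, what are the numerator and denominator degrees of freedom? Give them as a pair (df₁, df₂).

degrees of freedom = [3, 25]

k = 4 groups, N = 29 total
df = (k−1, N−k) = (4−1, 29−4) = (3, 25)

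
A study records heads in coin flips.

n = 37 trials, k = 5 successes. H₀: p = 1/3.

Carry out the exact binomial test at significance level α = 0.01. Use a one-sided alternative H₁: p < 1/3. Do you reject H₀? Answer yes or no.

reject H₀: yes

Exact binomial: n=37, k=5, p₀=1/3=0.3333
P(X≤5) from Σ C(n,i)·p₀^i·(1−p₀)^(n−i)
p-value (one-sided, H₁ less) = 0.00577
At α=0.01: p < α → reject H₀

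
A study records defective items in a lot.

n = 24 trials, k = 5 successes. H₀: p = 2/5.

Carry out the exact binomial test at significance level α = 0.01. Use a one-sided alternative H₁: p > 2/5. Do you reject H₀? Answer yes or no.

reject H₀: no

Exact binomial: n=24, k=5, p₀=2/5=0.4000
P(X≥5) from Σ C(n,i)·p₀^i·(1−p₀)^(n−i)
p-value (one-sided, H₁ greater) = 0.98655
At α=0.01: p ≥ α → fail to reject H₀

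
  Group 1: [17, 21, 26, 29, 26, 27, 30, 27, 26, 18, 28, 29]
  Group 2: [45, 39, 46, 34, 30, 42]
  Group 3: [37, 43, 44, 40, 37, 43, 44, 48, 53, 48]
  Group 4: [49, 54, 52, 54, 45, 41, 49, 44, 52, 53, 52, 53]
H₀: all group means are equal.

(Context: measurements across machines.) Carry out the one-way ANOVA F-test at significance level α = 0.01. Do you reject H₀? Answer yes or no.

reject H₀: yes

Group means [25.33, 39.33, 43.70, 49.83], grand mean 39.375
SSB = Σnᵢ(x̄ᵢ−x̄)² = 3865.608; SSW = ΣΣ(x−x̄ᵢ)² = 837.767
MSB = 3865.608/3 = 1288.5361; MSW = 837.767/36 = 23.2713
F = MSB/MSW = 55.3702
df = (3, 36)
p-value (upper-tail) = 0.00000
At α=0.01: p < α → reject H₀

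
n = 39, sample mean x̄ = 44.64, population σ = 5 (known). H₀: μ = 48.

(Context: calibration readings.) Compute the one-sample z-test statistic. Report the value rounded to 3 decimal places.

SE = σ/√n = 5/√39 = 0.8006
z = (x̄−μ₀)/SE = (44.64−48)/0.8006 = -4.1966

test statistic = -4.197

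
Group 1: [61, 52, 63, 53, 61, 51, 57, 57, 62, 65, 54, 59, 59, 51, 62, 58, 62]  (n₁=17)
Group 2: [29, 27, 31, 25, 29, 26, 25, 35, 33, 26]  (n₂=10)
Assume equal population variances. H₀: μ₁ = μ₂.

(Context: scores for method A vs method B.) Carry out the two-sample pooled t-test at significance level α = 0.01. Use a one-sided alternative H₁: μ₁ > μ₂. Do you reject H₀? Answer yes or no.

reject H₀: yes

x̄₁=58.059, s₁=4.465, n₁=17
x̄₂=28.600, s₂=3.471, n₂=10
s_p² = [16·4.465² + 9·3.471²]/25 = 17.0936
SE = √(s_p²·(1/17+1/10)) = 1.6477
t = (58.059−28.600)/1.6477 = 17.8789
df = 25
p-value (one-sided, H₁ greater) = 0.00000
At α=0.01: p < α → reject H₀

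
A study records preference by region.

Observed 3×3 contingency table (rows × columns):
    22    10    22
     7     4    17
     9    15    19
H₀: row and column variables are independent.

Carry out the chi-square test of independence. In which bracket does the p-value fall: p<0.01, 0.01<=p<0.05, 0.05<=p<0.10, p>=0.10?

p-value bracket: 0.05<=p<0.10

Row totals [54, 28, 43], col totals [38, 29, 58], n=125
χ² = (22−16.42)²/16.42 + (10−12.53)²/12.53 + (22−25.06)²/25.06 + (7−8.51)²/8.51 + (4−6.50)²/6.50 + (17−12.99)²/12.99 + (9−13.07)²/13.07 + (15−9.98)²/9.98 + (19−19.95)²/19.95 = 9.0904
df = 4
p-value (upper-tail) = 0.05888
→ bracket: 0.05<=p<0.10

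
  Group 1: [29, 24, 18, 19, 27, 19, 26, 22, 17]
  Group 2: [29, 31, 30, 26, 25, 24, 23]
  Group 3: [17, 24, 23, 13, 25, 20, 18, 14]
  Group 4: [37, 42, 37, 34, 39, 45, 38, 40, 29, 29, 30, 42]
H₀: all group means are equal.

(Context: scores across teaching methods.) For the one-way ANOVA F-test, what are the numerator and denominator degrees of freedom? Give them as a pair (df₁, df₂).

degrees of freedom = [3, 32]

k = 4 groups, N = 36 total
df = (k−1, N−k) = (4−1, 36−4) = (3, 32)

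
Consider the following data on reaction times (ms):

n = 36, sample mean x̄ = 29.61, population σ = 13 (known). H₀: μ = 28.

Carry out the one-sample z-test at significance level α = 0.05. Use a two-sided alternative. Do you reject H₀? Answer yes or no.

reject H₀: no

SE = σ/√n = 13/√36 = 2.1667
z = (x̄−μ₀)/SE = (29.61−28)/2.1667 = 0.7431
p-value (two-sided) = 0.45744
At α=0.05: p ≥ α → fail to reject H₀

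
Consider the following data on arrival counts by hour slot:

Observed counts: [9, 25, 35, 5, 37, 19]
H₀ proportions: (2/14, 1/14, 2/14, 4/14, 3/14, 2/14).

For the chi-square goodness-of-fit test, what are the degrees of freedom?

degrees of freedom = 5

df = k − 1 = 6 − 1 = 5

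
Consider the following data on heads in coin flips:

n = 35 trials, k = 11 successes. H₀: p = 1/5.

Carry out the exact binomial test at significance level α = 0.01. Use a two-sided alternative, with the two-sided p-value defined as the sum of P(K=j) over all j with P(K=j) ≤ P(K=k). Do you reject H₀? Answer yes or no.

reject H₀: no

Exact binomial: n=35, k=11, p₀=1/5=0.2000
P(X=j) = C(n,j)·p₀^j·(1−p₀)^(n−j); p = Σ P(X=j) over j with P(X=j) ≤ P(X=11)
p-value (two-sided) = 0.09375
At α=0.01: p ≥ α → fail to reject H₀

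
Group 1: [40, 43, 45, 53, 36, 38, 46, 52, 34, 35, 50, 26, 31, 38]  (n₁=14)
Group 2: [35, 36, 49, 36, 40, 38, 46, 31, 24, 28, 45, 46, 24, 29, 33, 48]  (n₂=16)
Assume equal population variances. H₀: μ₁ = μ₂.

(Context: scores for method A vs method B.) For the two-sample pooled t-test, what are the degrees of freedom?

df = n₁ + n₂ − 2 = 14 + 16 − 2 = 28

degrees of freedom = 28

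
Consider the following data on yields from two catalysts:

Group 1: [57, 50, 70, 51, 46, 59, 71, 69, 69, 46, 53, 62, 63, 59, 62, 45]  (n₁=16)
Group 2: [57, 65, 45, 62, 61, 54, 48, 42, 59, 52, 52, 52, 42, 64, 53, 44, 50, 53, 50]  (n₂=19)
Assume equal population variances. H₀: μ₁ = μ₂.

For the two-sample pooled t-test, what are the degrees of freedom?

df = n₁ + n₂ − 2 = 16 + 19 − 2 = 33

degrees of freedom = 33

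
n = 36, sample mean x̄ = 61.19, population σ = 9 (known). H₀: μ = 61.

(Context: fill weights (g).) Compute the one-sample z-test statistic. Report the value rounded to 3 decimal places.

test statistic = 0.127

SE = σ/√n = 9/√36 = 1.5000
z = (x̄−μ₀)/SE = (61.19−61)/1.5000 = 0.1267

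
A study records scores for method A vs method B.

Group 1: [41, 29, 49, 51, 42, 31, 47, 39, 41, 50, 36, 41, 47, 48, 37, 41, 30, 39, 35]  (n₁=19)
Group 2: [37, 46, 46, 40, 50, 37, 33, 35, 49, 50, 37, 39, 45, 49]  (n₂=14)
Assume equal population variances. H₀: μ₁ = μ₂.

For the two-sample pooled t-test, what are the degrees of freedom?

degrees of freedom = 31

df = n₁ + n₂ − 2 = 19 + 14 − 2 = 31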